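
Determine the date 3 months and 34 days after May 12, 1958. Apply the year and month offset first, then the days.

Advancing 3 months and 34 days from May 12, 1958: first the month/year part, then the days.
month 5 + 3 = 8 → August 1958.
Day 12 is valid in August, giving August 12, 1958.
Now add 34 days from August 12, 1958.
August has 31 days, so 31 − 12 = 19 days remain after August 12, 1958; 34 − 19 = 15 left.
15 days into September 1958 → September 15, 1958.

September 15, 1958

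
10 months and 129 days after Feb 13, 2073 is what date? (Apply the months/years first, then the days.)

April 21, 2074

Adding 10 months and 129 days from February 13, 2073: first the month/year part, then the days.
month 2 + 10 = 12 → December 2073.
Day 13 is valid in December, giving December 13, 2073.
Now add 129 days from December 13, 2073.
December has 31 days, so 31 − 13 = 18 days remain after December 13, 2073; 129 − 18 = 111 left.
January 2074 has 31 days: 111 − 31 = 80 left.
February 2074 has 28 days (2074 is not a leap year): 80 − 28 = 52 left.
March 2074 has 31 days: 52 − 31 = 21 left.
21 days into April 2074 → April 21, 2074.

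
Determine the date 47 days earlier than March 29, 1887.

Going back 47 days from March 29, 1887.
Going back 29 days from March 29, 1887 reaches the end of the previous month; 47 − 29 = 18 left.
February 1887 has 28 days; 28 − 18 = 10 → February 10, 1887.

February 10, 1887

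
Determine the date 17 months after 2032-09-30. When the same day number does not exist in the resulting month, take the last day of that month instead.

February 28, 2034

Adding 17 months from September 30, 2032.
month 9 + 17 = 26, which is month 2 of year 2034 → February 2034.
February 2034 has only 28 days (2034 is not a leap year — relevant if February), and the start was day 30, so the date clamps to February 28, 2034.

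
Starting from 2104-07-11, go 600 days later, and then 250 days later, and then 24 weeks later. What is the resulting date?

April 25, 2107

Adding 600 days from July 11, 2104:
July has 31 days, so 31 − 11 = 20 days remain after July 11, 2104; 600 − 20 = 580 left.
August 2104 has 31 days: 580 − 31 = 549 left.
September 2104 has 30 days: 549 − 30 = 519 left.
October 2104 has 31 days: 519 − 31 = 488 left.
November 2104 has 30 days: 488 − 30 = 458 left.
December 2104 has 31 days: 458 − 31 = 427 left.
January 2105 has 31 days: 427 − 31 = 396 left.
February 2105 has 28 days (2105 is not a leap year): 396 − 28 = 368 left.
March 2105 has 31 days: 368 − 31 = 337 left.
April 2105 has 30 days: 337 − 30 = 307 left.
May 2105 has 31 days: 307 − 31 = 276 left.
June 2105 has 30 days: 276 − 30 = 246 left.
July 2105 has 31 days: 246 − 31 = 215 left.
August 2105 has 31 days: 215 − 31 = 184 left.
September 2105 has 30 days: 184 − 30 = 154 left.
October 2105 has 31 days: 154 − 31 = 123 left.
November 2105 has 30 days: 123 − 30 = 93 left.
December 2105 has 31 days: 93 − 31 = 62 left.
January 2106 has 31 days: 62 − 31 = 31 left.
February 2106 has 28 days (2106 is not a leap year): 31 − 28 = 3 left.
3 days into March 2106 → March 3, 2106.
Advancing 250 days from March 3, 2106:
March has 31 days, so 31 − 3 = 28 days remain after March 3, 2106; 250 − 28 = 222 left.
April 2106 has 30 days: 222 − 30 = 192 left.
May 2106 has 31 days: 192 − 31 = 161 left.
June 2106 has 30 days: 161 − 30 = 131 left.
July 2106 has 31 days: 131 − 31 = 100 left.
August 2106 has 31 days: 100 − 31 = 69 left.
September 2106 has 30 days: 69 − 30 = 39 left.
October 2106 has 31 days: 39 − 31 = 8 left.
8 days into November 2106 → November 8, 2106.
Adding 24 weeks (= 168 days) from November 8, 2106:
November has 30 days, so 30 − 8 = 22 days remain after November 8, 2106; 168 − 22 = 146 left.
December 2106 has 31 days: 146 − 31 = 115 left.
January 2107 has 31 days: 115 − 31 = 84 left.
February 2107 has 28 days (2107 is not a leap year): 84 − 28 = 56 left.
March 2107 has 31 days: 56 − 31 = 25 left.
25 days into April 2107 → April 25, 2107.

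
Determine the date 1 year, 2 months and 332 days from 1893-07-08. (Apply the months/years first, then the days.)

Counting forward 1 year, 2 months and 332 days from July 8, 1893: first the month/year part, then the days.
+1 year → 1894; month 7 + 2 = 9 → September 1894.
Day 8 is valid in September, giving September 8, 1894.
Now add 332 days from September 8, 1894.
September has 30 days, so 30 − 8 = 22 days remain after September 8, 1894; 332 − 22 = 310 left.
October 1894 has 31 days: 310 − 31 = 279 left.
November 1894 has 30 days: 279 − 30 = 249 left.
December 1894 has 31 days: 249 − 31 = 218 left.
January 1895 has 31 days: 218 − 31 = 187 left.
February 1895 has 28 days (1895 is not a leap year): 187 − 28 = 159 left.
March 1895 has 31 days: 159 − 31 = 128 left.
April 1895 has 30 days: 128 − 30 = 98 left.
May 1895 has 31 days: 98 − 31 = 67 left.
June 1895 has 30 days: 67 − 30 = 37 left.
July 1895 has 31 days: 37 − 31 = 6 left.
6 days into August 1895 → August 6, 1895.

August 6, 1895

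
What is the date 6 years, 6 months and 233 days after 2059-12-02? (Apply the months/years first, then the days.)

January 21, 2067

Advancing 6 years, 6 months and 233 days from December 2, 2059: first the month/year part, then the days.
+6 years → 2065; month 12 + 6 = 18, which is month 6 of year 2066 → June 2066.
Day 2 is valid in June, giving June 2, 2066.
Now add 233 days from June 2, 2066.
June has 30 days, so 30 − 2 = 28 days remain after June 2, 2066; 233 − 28 = 205 left.
July 2066 has 31 days: 205 − 31 = 174 left.
August 2066 has 31 days: 174 − 31 = 143 left.
September 2066 has 30 days: 143 − 30 = 113 left.
October 2066 has 31 days: 113 − 31 = 82 left.
November 2066 has 30 days: 82 − 30 = 52 left.
December 2066 has 31 days: 52 − 31 = 21 left.
21 days into January 2067 → January 21, 2067.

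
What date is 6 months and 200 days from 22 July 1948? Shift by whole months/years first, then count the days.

August 10, 1949

Counting forward 6 months and 200 days from July 22, 1948: first the month/year part, then the days.
month 7 + 6 = 13, which is month 1 of year 1949 → January 1949.
Day 22 is valid in January, giving January 22, 1949.
Now add 200 days from January 22, 1949.
January has 31 days, so 31 − 22 = 9 days remain after January 22, 1949; 200 − 9 = 191 left.
February 1949 has 28 days (1949 is not a leap year): 191 − 28 = 163 left.
March 1949 has 31 days: 163 − 31 = 132 left.
April 1949 has 30 days: 132 − 30 = 102 left.
May 1949 has 31 days: 102 − 31 = 71 left.
June 1949 has 30 days: 71 − 30 = 41 left.
July 1949 has 31 days: 41 − 31 = 10 left.
10 days into August 1949 → August 10, 1949.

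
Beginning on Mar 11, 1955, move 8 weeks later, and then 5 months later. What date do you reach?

Adding 8 weeks (= 56 days) from March 11, 1955:
March has 31 days, so 31 − 11 = 20 days remain after March 11, 1955; 56 − 20 = 36 left.
April 1955 has 30 days: 36 − 30 = 6 left.
6 days into May 1955 → May 6, 1955.
Advancing 5 months from May 6, 1955:
month 5 + 5 = 10 → October 1955.
Day 6 is valid in October, giving October 6, 1955.

October 6, 1955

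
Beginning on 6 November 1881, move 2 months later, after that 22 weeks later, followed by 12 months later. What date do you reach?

Adding 2 months from November 6, 1881:
month 11 + 2 = 13, which is month 1 of year 1882 → January 1882.
Day 6 is valid in January, giving January 6, 1882.
Counting forward 22 weeks (= 154 days) from January 6, 1882:
January has 31 days, so 31 − 6 = 25 days remain after January 6, 1882; 154 − 25 = 129 left.
February 1882 has 28 days (1882 is not a leap year): 129 − 28 = 101 left.
March 1882 has 31 days: 101 − 31 = 70 left.
April 1882 has 30 days: 70 − 30 = 40 left.
May 1882 has 31 days: 40 − 31 = 9 left.
9 days into June 1882 → June 9, 1882.
Adding 12 months from June 9, 1882:
month 6 + 12 = 18, which is month 6 of year 1883 → June 1883.
Day 9 is valid in June, giving June 9, 1883.

June 9, 1883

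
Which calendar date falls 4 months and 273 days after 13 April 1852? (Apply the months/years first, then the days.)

Advancing 4 months and 273 days from April 13, 1852: first the month/year part, then the days.
month 4 + 4 = 8 → August 1852.
Day 13 is valid in August, giving August 13, 1852.
Now add 273 days from August 13, 1852.
August has 31 days, so 31 − 13 = 18 days remain after August 13, 1852; 273 − 18 = 255 left.
September 1852 has 30 days: 255 − 30 = 225 left.
October 1852 has 31 days: 225 − 31 = 194 left.
November 1852 has 30 days: 194 − 30 = 164 left.
December 1852 has 31 days: 164 − 31 = 133 left.
January 1853 has 31 days: 133 − 31 = 102 left.
February 1853 has 28 days (1853 is not a leap year): 102 − 28 = 74 left.
March 1853 has 31 days: 74 − 31 = 43 left.
April 1853 has 30 days: 43 − 30 = 13 left.
13 days into May 1853 → May 13, 1853.

May 13, 1853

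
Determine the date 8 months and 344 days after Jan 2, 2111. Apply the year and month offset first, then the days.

August 11, 2112

Advancing 8 months and 344 days from January 2, 2111: first the month/year part, then the days.
month 1 + 8 = 9 → September 2111.
Day 2 is valid in September, giving September 2, 2111.
Now add 344 days from September 2, 2111.
September has 30 days, so 30 − 2 = 28 days remain after September 2, 2111; 344 − 28 = 316 left.
October 2111 has 31 days: 316 − 31 = 285 left.
November 2111 has 30 days: 285 − 30 = 255 left.
December 2111 has 31 days: 255 − 31 = 224 left.
January 2112 has 31 days: 224 − 31 = 193 left.
February 2112 has 29 days (2112 is a leap year): 193 − 29 = 164 left.
March 2112 has 31 days: 164 − 31 = 133 left.
April 2112 has 30 days: 133 − 30 = 103 left.
May 2112 has 31 days: 103 − 31 = 72 left.
June 2112 has 30 days: 72 − 30 = 42 left.
July 2112 has 31 days: 42 − 31 = 11 left.
11 days into August 2112 → August 11, 2112.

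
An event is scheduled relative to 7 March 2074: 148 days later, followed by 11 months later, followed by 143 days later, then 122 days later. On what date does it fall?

Counting forward 148 days from March 7, 2074:
March has 31 days, so 31 − 7 = 24 days remain after March 7, 2074; 148 − 24 = 124 left.
April 2074 has 30 days: 124 − 30 = 94 left.
May 2074 has 31 days: 94 − 31 = 63 left.
June 2074 has 30 days: 63 − 30 = 33 left.
July 2074 has 31 days: 33 − 31 = 2 left.
2 days into August 2074 → August 2, 2074.
Advancing 11 months from August 2, 2074:
month 8 + 11 = 19, which is month 7 of year 2075 → July 2075.
Day 2 is valid in July, giving July 2, 2075.
Advancing 143 days from July 2, 2075:
July has 31 days, so 31 − 2 = 29 days remain after July 2, 2075; 143 − 29 = 114 left.
August 2075 has 31 days: 114 − 31 = 83 left.
September 2075 has 30 days: 83 − 30 = 53 left.
October 2075 has 31 days: 53 − 31 = 22 left.
22 days into November 2075 → November 22, 2075.
Adding 122 days from November 22, 2075:
November has 30 days, so 30 − 22 = 8 days remain after November 22, 2075; 122 − 8 = 114 left.
December 2075 has 31 days: 114 − 31 = 83 left.
January 2076 has 31 days: 83 − 31 = 52 left.
February 2076 has 29 days (2076 is a leap year): 52 − 29 = 23 left.
23 days into March 2076 → March 23, 2076.

March 23, 2076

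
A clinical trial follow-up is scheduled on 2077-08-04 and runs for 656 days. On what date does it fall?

Advancing 656 days from August 4, 2077.
August has 31 days, so 31 − 4 = 27 days remain after August 4, 2077; 656 − 27 = 629 left.
September 2077 has 30 days: 629 − 30 = 599 left.
October 2077 has 31 days: 599 − 31 = 568 left.
November 2077 has 30 days: 568 − 30 = 538 left.
December 2077 has 31 days: 538 − 31 = 507 left.
January 2078 has 31 days: 507 − 31 = 476 left.
February 2078 has 28 days (2078 is not a leap year): 476 − 28 = 448 left.
March 2078 has 31 days: 448 − 31 = 417 left.
April 2078 has 30 days: 417 − 30 = 387 left.
May 2078 has 31 days: 387 − 31 = 356 left.
June 2078 has 30 days: 356 − 30 = 326 left.
July 2078 has 31 days: 326 − 31 = 295 left.
August 2078 has 31 days: 295 − 31 = 264 left.
September 2078 has 30 days: 264 − 30 = 234 left.
October 2078 has 31 days: 234 − 31 = 203 left.
November 2078 has 30 days: 203 − 30 = 173 left.
December 2078 has 31 days: 173 − 31 = 142 left.
January 2079 has 31 days: 142 − 31 = 111 left.
February 2079 has 28 days (2079 is not a leap year): 111 − 28 = 83 left.
March 2079 has 31 days: 83 − 31 = 52 left.
April 2079 has 30 days: 52 − 30 = 22 left.
22 days into May 2079 → May 22, 2079.

May 22, 2079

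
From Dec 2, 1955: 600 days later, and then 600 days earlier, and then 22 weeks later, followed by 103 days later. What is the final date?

August 15, 1956

Counting forward 600 days from December 2, 1955:
December has 31 days, so 31 − 2 = 29 days remain after December 2, 1955; 600 − 29 = 571 left.
January 1956 has 31 days: 571 − 31 = 540 left.
February 1956 has 29 days (1956 is a leap year): 540 − 29 = 511 left.
March 1956 has 31 days: 511 − 31 = 480 left.
April 1956 has 30 days: 480 − 30 = 450 left.
May 1956 has 31 days: 450 − 31 = 419 left.
June 1956 has 30 days: 419 − 30 = 389 left.
July 1956 has 31 days: 389 − 31 = 358 left.
August 1956 has 31 days: 358 − 31 = 327 left.
September 1956 has 30 days: 327 − 30 = 297 left.
October 1956 has 31 days: 297 − 31 = 266 left.
November 1956 has 30 days: 266 − 30 = 236 left.
December 1956 has 31 days: 236 − 31 = 205 left.
January 1957 has 31 days: 205 − 31 = 174 left.
February 1957 has 28 days (1957 is not a leap year): 174 − 28 = 146 left.
March 1957 has 31 days: 146 − 31 = 115 left.
April 1957 has 30 days: 115 − 30 = 85 left.
May 1957 has 31 days: 85 − 31 = 54 left.
June 1957 has 30 days: 54 − 30 = 24 left.
24 days into July 1957 → July 24, 1957.
Going back 600 days from July 24, 1957:
Going back 24 days from July 24, 1957 reaches the end of the previous month; 600 − 24 = 576 left.
June 1957 has 30 days: 576 − 30 = 546 left.
May 1957 has 31 days: 546 − 31 = 515 left.
April 1957 has 30 days: 515 − 30 = 485 left.
March 1957 has 31 days: 485 − 31 = 454 left.
February 1957 has 28 days (1957 is not a leap year): 454 − 28 = 426 left.
January 1957 has 31 days: 426 − 31 = 395 left.
December 1956 has 31 days: 395 − 31 = 364 left.
November 1956 has 30 days: 364 − 30 = 334 left.
October 1956 has 31 days: 334 − 31 = 303 left.
September 1956 has 30 days: 303 − 30 = 273 left.
August 1956 has 31 days: 273 − 31 = 242 left.
July 1956 has 31 days: 242 − 31 = 211 left.
June 1956 has 30 days: 211 − 30 = 181 left.
May 1956 has 31 days: 181 − 31 = 150 left.
April 1956 has 30 days: 150 − 30 = 120 left.
March 1956 has 31 days: 120 − 31 = 89 left.
February 1956 has 29 days (1956 is a leap year): 89 − 29 = 60 left.
January 1956 has 31 days: 60 − 31 = 29 left.
December 1955 has 31 days; 31 − 29 = 2 → December 2, 1955.
Counting forward 22 weeks (= 154 days) from December 2, 1955:
December has 31 days, so 31 − 2 = 29 days remain after December 2, 1955; 154 − 29 = 125 left.
January 1956 has 31 days: 125 − 31 = 94 left.
February 1956 has 29 days (1956 is a leap year): 94 − 29 = 65 left.
March 1956 has 31 days: 65 − 31 = 34 left.
April 1956 has 30 days: 34 − 30 = 4 left.
4 days into May 1956 → May 4, 1956.
Counting forward 103 days from May 4, 1956:
May has 31 days, so 31 − 4 = 27 days remain after May 4, 1956; 103 − 27 = 76 left.
June 1956 has 30 days: 76 − 30 = 46 left.
July 1956 has 31 days: 46 − 31 = 15 left.
15 days into August 1956 → August 15, 1956.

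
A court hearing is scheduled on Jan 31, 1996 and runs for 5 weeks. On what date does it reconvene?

March 6, 1996

Advancing 5 weeks = 35 days from January 31, 1996.
January has 31 days, so 31 − 31 = 0 days remain after January 31, 1996; 35 − 0 = 35 left.
February 1996 has 29 days (1996 is a leap year): 35 − 29 = 6 left.
6 days into March 1996 → March 6, 1996.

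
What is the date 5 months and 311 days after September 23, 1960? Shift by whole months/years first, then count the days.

Advancing 5 months and 311 days from September 23, 1960: first the month/year part, then the days.
month 9 + 5 = 14, which is month 2 of year 1961 → February 1961.
Day 23 is valid in February, giving February 23, 1961.
Now add 311 days from February 23, 1961.
February has 28 days, so 28 − 23 = 5 days remain after February 23, 1961; 311 − 5 = 306 left.
March 1961 has 31 days: 306 − 31 = 275 left.
April 1961 has 30 days: 275 − 30 = 245 left.
May 1961 has 31 days: 245 − 31 = 214 left.
June 1961 has 30 days: 214 − 30 = 184 left.
July 1961 has 31 days: 184 − 31 = 153 left.
August 1961 has 31 days: 153 − 31 = 122 left.
September 1961 has 30 days: 122 − 30 = 92 left.
October 1961 has 31 days: 92 − 31 = 61 left.
November 1961 has 30 days: 61 − 30 = 31 left.
31 days into December 1961 → December 31, 1961.

December 31, 1961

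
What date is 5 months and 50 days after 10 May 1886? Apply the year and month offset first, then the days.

Advancing 5 months and 50 days from May 10, 1886: first the month/year part, then the days.
month 5 + 5 = 10 → October 1886.
Day 10 is valid in October, giving October 10, 1886.
Now add 50 days from October 10, 1886.
October has 31 days, so 31 − 10 = 21 days remain after October 10, 1886; 50 − 21 = 29 left.
29 days into November 1886 → November 29, 1886.

November 29, 1886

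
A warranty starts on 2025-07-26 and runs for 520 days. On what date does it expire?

Adding 520 days from July 26, 2025.
July has 31 days, so 31 − 26 = 5 days remain after July 26, 2025; 520 − 5 = 515 left.
August 2025 has 31 days: 515 − 31 = 484 left.
September 2025 has 30 days: 484 − 30 = 454 left.
October 2025 has 31 days: 454 − 31 = 423 left.
November 2025 has 30 days: 423 − 30 = 393 left.
December 2025 has 31 days: 393 − 31 = 362 left.
January 2026 has 31 days: 362 − 31 = 331 left.
February 2026 has 28 days (2026 is not a leap year): 331 − 28 = 303 left.
March 2026 has 31 days: 303 − 31 = 272 left.
April 2026 has 30 days: 272 − 30 = 242 left.
May 2026 has 31 days: 242 − 31 = 211 left.
June 2026 has 30 days: 211 − 30 = 181 left.
July 2026 has 31 days: 181 − 31 = 150 left.
August 2026 has 31 days: 150 − 31 = 119 left.
September 2026 has 30 days: 119 − 30 = 89 left.
October 2026 has 31 days: 89 − 31 = 58 left.
November 2026 has 30 days: 58 − 30 = 28 left.
28 days into December 2026 → December 28, 2026.

December 28, 2026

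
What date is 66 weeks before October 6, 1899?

July 1, 1898

Counting back 66 weeks = 462 days from October 6, 1899.
Going back 6 days from October 6, 1899 reaches the end of the previous month; 462 − 6 = 456 left.
September 1899 has 30 days: 456 − 30 = 426 left.
August 1899 has 31 days: 426 − 31 = 395 left.
July 1899 has 31 days: 395 − 31 = 364 left.
June 1899 has 30 days: 364 − 30 = 334 left.
May 1899 has 31 days: 334 − 31 = 303 left.
April 1899 has 30 days: 303 − 30 = 273 left.
March 1899 has 31 days: 273 − 31 = 242 left.
February 1899 has 28 days (1899 is not a leap year): 242 − 28 = 214 left.
January 1899 has 31 days: 214 − 31 = 183 left.
December 1898 has 31 days: 183 − 31 = 152 left.
November 1898 has 30 days: 152 − 30 = 122 left.
October 1898 has 31 days: 122 − 31 = 91 left.
September 1898 has 30 days: 91 − 30 = 61 left.
August 1898 has 31 days: 61 − 31 = 30 left.
July 1898 has 31 days; 31 − 30 = 1 → July 1, 1898.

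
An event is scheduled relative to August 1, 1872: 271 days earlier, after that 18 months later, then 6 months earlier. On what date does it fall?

Counting back 271 days from August 1, 1872:
Going back 1 day from August 1, 1872 reaches the end of the previous month; 271 − 1 = 270 left.
July 1872 has 31 days: 270 − 31 = 239 left.
June 1872 has 30 days: 239 − 30 = 209 left.
May 1872 has 31 days: 209 − 31 = 178 left.
April 1872 has 30 days: 178 − 30 = 148 left.
March 1872 has 31 days: 148 − 31 = 117 left.
February 1872 has 29 days (1872 is a leap year): 117 − 29 = 88 left.
January 1872 has 31 days: 88 − 31 = 57 left.
December 1871 has 31 days: 57 − 31 = 26 left.
November 1871 has 30 days; 30 − 26 = 4 → November 4, 1871.
Counting forward 18 months from November 4, 1871:
month 11 + 18 = 29, which is month 5 of year 1873 → May 1873.
Day 4 is valid in May, giving May 4, 1873.
Counting back 6 months from May 4, 1873:
month 5 − 6 = -1, which is month 11 of year 1872 → November 1872.
Day 4 is valid in November, giving November 4, 1872.

November 4, 1872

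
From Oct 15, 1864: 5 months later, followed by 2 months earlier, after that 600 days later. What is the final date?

September 7, 1866

Advancing 5 months from October 15, 1864:
month 10 + 5 = 15, which is month 3 of year 1865 → March 1865.
Day 15 is valid in March, giving March 15, 1865.
Going back 2 months from March 15, 1865:
month 3 − 2 = 1 → January 1865.
Day 15 is valid in January, giving January 15, 1865.
Counting forward 600 days from January 15, 1865:
January has 31 days, so 31 − 15 = 16 days remain after January 15, 1865; 600 − 16 = 584 left.
February 1865 has 28 days (1865 is not a leap year): 584 − 28 = 556 left.
March 1865 has 31 days: 556 − 31 = 525 left.
April 1865 has 30 days: 525 − 30 = 495 left.
May 1865 has 31 days: 495 − 31 = 464 left.
June 1865 has 30 days: 464 − 30 = 434 left.
July 1865 has 31 days: 434 − 31 = 403 left.
August 1865 has 31 days: 403 − 31 = 372 left.
September 1865 has 30 days: 372 − 30 = 342 left.
October 1865 has 31 days: 342 − 31 = 311 left.
November 1865 has 30 days: 311 − 30 = 281 left.
December 1865 has 31 days: 281 − 31 = 250 left.
January 1866 has 31 days: 250 − 31 = 219 left.
February 1866 has 28 days (1866 is not a leap year): 219 − 28 = 191 left.
March 1866 has 31 days: 191 − 31 = 160 left.
April 1866 has 30 days: 160 − 30 = 130 left.
May 1866 has 31 days: 130 − 31 = 99 left.
June 1866 has 30 days: 99 − 30 = 69 left.
July 1866 has 31 days: 69 − 31 = 38 left.
August 1866 has 31 days: 38 − 31 = 7 left.
7 days into September 1866 → September 7, 1866.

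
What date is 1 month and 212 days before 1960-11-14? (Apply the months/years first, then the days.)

Subtracting 1 month and 212 days from November 14, 1960: first the month/year part, then the days.
month 11 − 1 = 10 → October 1960.
Day 14 is valid in October, giving October 14, 1960.
Now subtract 212 days from October 14, 1960.
Going back 14 days from October 14, 1960 reaches the end of the previous month; 212 − 14 = 198 left.
September 1960 has 30 days: 198 − 30 = 168 left.
August 1960 has 31 days: 168 − 31 = 137 left.
July 1960 has 31 days: 137 − 31 = 106 left.
June 1960 has 30 days: 106 − 30 = 76 left.
May 1960 has 31 days: 76 − 31 = 45 left.
April 1960 has 30 days: 45 − 30 = 15 left.
March 1960 has 31 days; 31 − 15 = 16 → March 16, 1960.

March 16, 1960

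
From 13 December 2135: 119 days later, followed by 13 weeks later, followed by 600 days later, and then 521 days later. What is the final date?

Counting forward 119 days from December 13, 2135:
December has 31 days, so 31 − 13 = 18 days remain after December 13, 2135; 119 − 18 = 101 left.
January 2136 has 31 days: 101 − 31 = 70 left.
February 2136 has 29 days (2136 is a leap year): 70 − 29 = 41 left.
March 2136 has 31 days: 41 − 31 = 10 left.
10 days into April 2136 → April 10, 2136.
Counting forward 13 weeks (= 91 days) from April 10, 2136:
April has 30 days, so 30 − 10 = 20 days remain after April 10, 2136; 91 − 20 = 71 left.
May 2136 has 31 days: 71 − 31 = 40 left.
June 2136 has 30 days: 40 − 30 = 10 left.
10 days into July 2136 → July 10, 2136.
Adding 600 days from July 10, 2136:
July has 31 days, so 31 − 10 = 21 days remain after July 10, 2136; 600 − 21 = 579 left.
August 2136 has 31 days: 579 − 31 = 548 left.
September 2136 has 30 days: 548 − 30 = 518 left.
October 2136 has 31 days: 518 − 31 = 487 left.
November 2136 has 30 days: 487 − 30 = 457 left.
December 2136 has 31 days: 457 − 31 = 426 left.
January 2137 has 31 days: 426 − 31 = 395 left.
February 2137 has 28 days (2137 is not a leap year): 395 − 28 = 367 left.
March 2137 has 31 days: 367 − 31 = 336 left.
April 2137 has 30 days: 336 − 30 = 306 left.
May 2137 has 31 days: 306 − 31 = 275 left.
June 2137 has 30 days: 275 − 30 = 245 left.
July 2137 has 31 days: 245 − 31 = 214 left.
August 2137 has 31 days: 214 − 31 = 183 left.
September 2137 has 30 days: 183 − 30 = 153 left.
October 2137 has 31 days: 153 − 31 = 122 left.
November 2137 has 30 days: 122 − 30 = 92 left.
December 2137 has 31 days: 92 − 31 = 61 left.
January 2138 has 31 days: 61 − 31 = 30 left.
February 2138 has 28 days (2138 is not a leap year): 30 − 28 = 2 left.
2 days into March 2138 → March 2, 2138.
Advancing 521 days from March 2, 2138:
March has 31 days, so 31 − 2 = 29 days remain after March 2, 2138; 521 − 29 = 492 left.
April 2138 has 30 days: 492 − 30 = 462 left.
May 2138 has 31 days: 462 − 31 = 431 left.
June 2138 has 30 days: 431 − 30 = 401 left.
July 2138 has 31 days: 401 − 31 = 370 left.
August 2138 has 31 days: 370 − 31 = 339 left.
September 2138 has 30 days: 339 − 30 = 309 left.
October 2138 has 31 days: 309 − 31 = 278 left.
November 2138 has 30 days: 278 − 30 = 248 left.
December 2138 has 31 days: 248 − 31 = 217 left.
January 2139 has 31 days: 217 − 31 = 186 left.
February 2139 has 28 days (2139 is not a leap year): 186 − 28 = 158 left.
March 2139 has 31 days: 158 − 31 = 127 left.
April 2139 has 30 days: 127 − 30 = 97 left.
May 2139 has 31 days: 97 − 31 = 66 left.
June 2139 has 30 days: 66 − 30 = 36 left.
July 2139 has 31 days: 36 − 31 = 5 left.
5 days into August 2139 → August 5, 2139.

August 5, 2139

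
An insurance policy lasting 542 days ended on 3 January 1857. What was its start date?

July 11, 1855

Subtracting 542 days from January 3, 1857.
Going back 3 days from January 3, 1857 reaches the end of the previous month; 542 − 3 = 539 left.
December 1856 has 31 days: 539 − 31 = 508 left.
November 1856 has 30 days: 508 − 30 = 478 left.
October 1856 has 31 days: 478 − 31 = 447 left.
September 1856 has 30 days: 447 − 30 = 417 left.
August 1856 has 31 days: 417 − 31 = 386 left.
July 1856 has 31 days: 386 − 31 = 355 left.
June 1856 has 30 days: 355 − 30 = 325 left.
May 1856 has 31 days: 325 − 31 = 294 left.
April 1856 has 30 days: 294 − 30 = 264 left.
March 1856 has 31 days: 264 − 31 = 233 left.
February 1856 has 29 days (1856 is a leap year): 233 − 29 = 204 left.
January 1856 has 31 days: 204 − 31 = 173 left.
December 1855 has 31 days: 173 − 31 = 142 left.
November 1855 has 30 days: 142 − 30 = 112 left.
October 1855 has 31 days: 112 − 31 = 81 left.
September 1855 has 30 days: 81 − 30 = 51 left.
August 1855 has 31 days: 51 − 31 = 20 left.
July 1855 has 31 days; 31 − 20 = 11 → July 11, 1855.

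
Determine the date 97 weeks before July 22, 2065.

Subtracting 97 weeks = 679 days from July 22, 2065.
Going back 22 days from July 22, 2065 reaches the end of the previous month; 679 − 22 = 657 left.
June 2065 has 30 days: 657 − 30 = 627 left.
May 2065 has 31 days: 627 − 31 = 596 left.
April 2065 has 30 days: 596 − 30 = 566 left.
March 2065 has 31 days: 566 − 31 = 535 left.
February 2065 has 28 days (2065 is not a leap year): 535 − 28 = 507 left.
January 2065 has 31 days: 507 − 31 = 476 left.
December 2064 has 31 days: 476 − 31 = 445 left.
November 2064 has 30 days: 445 − 30 = 415 left.
October 2064 has 31 days: 415 − 31 = 384 left.
September 2064 has 30 days: 384 − 30 = 354 left.
August 2064 has 31 days: 354 − 31 = 323 left.
July 2064 has 31 days: 323 − 31 = 292 left.
June 2064 has 30 days: 292 − 30 = 262 left.
May 2064 has 31 days: 262 − 31 = 231 left.
April 2064 has 30 days: 231 − 30 = 201 left.
March 2064 has 31 days: 201 − 31 = 170 left.
February 2064 has 29 days (2064 is a leap year): 170 − 29 = 141 left.
January 2064 has 31 days: 141 − 31 = 110 left.
December 2063 has 31 days: 110 − 31 = 79 left.
November 2063 has 30 days: 79 − 30 = 49 left.
October 2063 has 31 days: 49 − 31 = 18 left.
September 2063 has 30 days; 30 − 18 = 12 → September 12, 2063.

September 12, 2063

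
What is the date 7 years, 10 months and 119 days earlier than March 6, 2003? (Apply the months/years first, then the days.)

Going back 7 years, 10 months and 119 days from March 6, 2003: first the month/year part, then the days.
-7 years → 1996; month 3 − 10 = -7, which is month 5 of year 1995 → May 1995.
Day 6 is valid in May, giving May 6, 1995.
Now subtract 119 days from May 6, 1995.
Going back 6 days from May 6, 1995 reaches the end of the previous month; 119 − 6 = 113 left.
April 1995 has 30 days: 113 − 30 = 83 left.
March 1995 has 31 days: 83 − 31 = 52 left.
February 1995 has 28 days (1995 is not a leap year): 52 − 28 = 24 left.
January 1995 has 31 days; 31 − 24 = 7 → January 7, 1995.

January 7, 1995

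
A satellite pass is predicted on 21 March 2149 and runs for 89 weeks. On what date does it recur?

December 4, 2150

Advancing 89 weeks = 623 days from March 21, 2149.
March has 31 days, so 31 − 21 = 10 days remain after March 21, 2149; 623 − 10 = 613 left.
April 2149 has 30 days: 613 − 30 = 583 left.
May 2149 has 31 days: 583 − 31 = 552 left.
June 2149 has 30 days: 552 − 30 = 522 left.
July 2149 has 31 days: 522 − 31 = 491 left.
August 2149 has 31 days: 491 − 31 = 460 left.
September 2149 has 30 days: 460 − 30 = 430 left.
October 2149 has 31 days: 430 − 31 = 399 left.
November 2149 has 30 days: 399 − 30 = 369 left.
December 2149 has 31 days: 369 − 31 = 338 left.
January 2150 has 31 days: 338 − 31 = 307 left.
February 2150 has 28 days (2150 is not a leap year): 307 − 28 = 279 left.
March 2150 has 31 days: 279 − 31 = 248 left.
April 2150 has 30 days: 248 − 30 = 218 left.
May 2150 has 31 days: 218 − 31 = 187 left.
June 2150 has 30 days: 187 − 30 = 157 left.
July 2150 has 31 days: 157 − 31 = 126 left.
August 2150 has 31 days: 126 − 31 = 95 left.
September 2150 has 30 days: 95 − 30 = 65 left.
October 2150 has 31 days: 65 − 31 = 34 left.
November 2150 has 30 days: 34 − 30 = 4 left.
4 days into December 2150 → December 4, 2150.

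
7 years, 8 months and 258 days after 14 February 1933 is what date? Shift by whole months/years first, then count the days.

June 29, 1941

Advancing 7 years, 8 months and 258 days from February 14, 1933: first the month/year part, then the days.
+7 years → 1940; month 2 + 8 = 10 → October 1940.
Day 14 is valid in October, giving October 14, 1940.
Now add 258 days from October 14, 1940.
October has 31 days, so 31 − 14 = 17 days remain after October 14, 1940; 258 − 17 = 241 left.
November 1940 has 30 days: 241 − 30 = 211 left.
December 1940 has 31 days: 211 − 31 = 180 left.
January 1941 has 31 days: 180 − 31 = 149 left.
February 1941 has 28 days (1941 is not a leap year): 149 − 28 = 121 left.
March 1941 has 31 days: 121 − 31 = 90 left.
April 1941 has 30 days: 90 − 30 = 60 left.
May 1941 has 31 days: 60 − 31 = 29 left.
29 days into June 1941 → June 29, 1941.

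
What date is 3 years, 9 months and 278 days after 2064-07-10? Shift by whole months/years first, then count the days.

Adding 3 years, 9 months and 278 days from July 10, 2064: first the month/year part, then the days.
+3 years → 2067; month 7 + 9 = 16, which is month 4 of year 2068 → April 2068.
Day 10 is valid in April, giving April 10, 2068.
Now add 278 days from April 10, 2068.
April has 30 days, so 30 − 10 = 20 days remain after April 10, 2068; 278 − 20 = 258 left.
May 2068 has 31 days: 258 − 31 = 227 left.
June 2068 has 30 days: 227 − 30 = 197 left.
July 2068 has 31 days: 197 − 31 = 166 left.
August 2068 has 31 days: 166 − 31 = 135 left.
September 2068 has 30 days: 135 − 30 = 105 left.
October 2068 has 31 days: 105 − 31 = 74 left.
November 2068 has 30 days: 74 − 30 = 44 left.
December 2068 has 31 days: 44 − 31 = 13 left.
13 days into January 2069 → January 13, 2069.

January 13, 2069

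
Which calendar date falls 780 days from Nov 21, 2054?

Counting forward 780 days from November 21, 2054.
November has 30 days, so 30 − 21 = 9 days remain after November 21, 2054; 780 − 9 = 771 left.
December 2054 has 31 days: 771 − 31 = 740 left.
January 2055 has 31 days: 740 − 31 = 709 left.
February 2055 has 28 days (2055 is not a leap year): 709 − 28 = 681 left.
March 2055 has 31 days: 681 − 31 = 650 left.
April 2055 has 30 days: 650 − 30 = 620 left.
May 2055 has 31 days: 620 − 31 = 589 left.
June 2055 has 30 days: 589 − 30 = 559 left.
July 2055 has 31 days: 559 − 31 = 528 left.
August 2055 has 31 days: 528 − 31 = 497 left.
September 2055 has 30 days: 497 − 30 = 467 left.
October 2055 has 31 days: 467 − 31 = 436 left.
November 2055 has 30 days: 436 − 30 = 406 left.
December 2055 has 31 days: 406 − 31 = 375 left.
January 2056 has 31 days: 375 − 31 = 344 left.
February 2056 has 29 days (2056 is a leap year): 344 − 29 = 315 left.
March 2056 has 31 days: 315 − 31 = 284 left.
April 2056 has 30 days: 284 − 30 = 254 left.
May 2056 has 31 days: 254 − 31 = 223 left.
June 2056 has 30 days: 223 − 30 = 193 left.
July 2056 has 31 days: 193 − 31 = 162 left.
August 2056 has 31 days: 162 − 31 = 131 left.
September 2056 has 30 days: 131 − 30 = 101 left.
October 2056 has 31 days: 101 − 31 = 70 left.
November 2056 has 30 days: 70 − 30 = 40 left.
December 2056 has 31 days: 40 − 31 = 9 left.
9 days into January 2057 → January 9, 2057.

January 9, 2057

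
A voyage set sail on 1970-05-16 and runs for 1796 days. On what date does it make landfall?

April 16, 1975

Counting forward 1796 days from May 16, 1970.
May has 31 days, so 31 − 16 = 15 days remain after May 16, 1970; 1796 − 15 = 1781 left.
June 1970 has 30 days: 1781 − 30 = 1751 left.
July 1970 has 31 days: 1751 − 31 = 1720 left.
August 1970 has 31 days: 1720 − 31 = 1689 left.
September 1970 has 30 days: 1689 − 30 = 1659 left.
October 1970 has 31 days: 1659 − 31 = 1628 left.
November 1970 has 30 days: 1628 − 30 = 1598 left.
December 1970 has 31 days: 1598 − 31 = 1567 left.
January 1971 has 31 days: 1567 − 31 = 1536 left.
February 1971 has 28 days (1971 is not a leap year): 1536 − 28 = 1508 left.
March 1971 has 31 days: 1508 − 31 = 1477 left.
April 1971 has 30 days: 1477 − 30 = 1447 left.
May 1971 has 31 days: 1447 − 31 = 1416 left.
June 1971 has 30 days: 1416 − 30 = 1386 left.
July 1971 has 31 days: 1386 − 31 = 1355 left.
August 1971 has 31 days: 1355 − 31 = 1324 left.
September 1971 has 30 days: 1324 − 30 = 1294 left.
October 1971 has 31 days: 1294 − 31 = 1263 left.
November 1971 has 30 days: 1263 − 30 = 1233 left.
December 1971 has 31 days: 1233 − 31 = 1202 left.
January 1972 has 31 days: 1202 − 31 = 1171 left.
February 1972 has 29 days (1972 is a leap year): 1171 − 29 = 1142 left.
March 1972 has 31 days: 1142 − 31 = 1111 left.
April 1972 has 30 days: 1111 − 30 = 1081 left.
May 1972 has 31 days: 1081 − 31 = 1050 left.
June 1972 has 30 days: 1050 − 30 = 1020 left.
July 1972 has 31 days: 1020 − 31 = 989 left.
August 1972 has 31 days: 989 − 31 = 958 left.
September 1972 has 30 days: 958 − 30 = 928 left.
October 1972 has 31 days: 928 − 31 = 897 left.
November 1972 has 30 days: 897 − 30 = 867 left.
December 1972 has 31 days: 867 − 31 = 836 left.
January 1973 has 31 days: 836 − 31 = 805 left.
February 1973 has 28 days (1973 is not a leap year): 805 − 28 = 777 left.
March 1973 has 31 days: 777 − 31 = 746 left.
April 1973 has 30 days: 746 − 30 = 716 left.
May 1973 has 31 days: 716 − 31 = 685 left.
June 1973 has 30 days: 685 − 30 = 655 left.
July 1973 has 31 days: 655 − 31 = 624 left.
August 1973 has 31 days: 624 − 31 = 593 left.
September 1973 has 30 days: 593 − 30 = 563 left.
October 1973 has 31 days: 563 − 31 = 532 left.
November 1973 has 30 days: 532 − 30 = 502 left.
December 1973 has 31 days: 502 − 31 = 471 left.
January 1974 has 31 days: 471 − 31 = 440 left.
February 1974 has 28 days (1974 is not a leap year): 440 − 28 = 412 left.
March 1974 has 31 days: 412 − 31 = 381 left.
April 1974 has 30 days: 381 − 30 = 351 left.
May 1974 has 31 days: 351 − 31 = 320 left.
June 1974 has 30 days: 320 − 30 = 290 left.
July 1974 has 31 days: 290 − 31 = 259 left.
August 1974 has 31 days: 259 − 31 = 228 left.
September 1974 has 30 days: 228 − 30 = 198 left.
October 1974 has 31 days: 198 − 31 = 167 left.
November 1974 has 30 days: 167 − 30 = 137 left.
December 1974 has 31 days: 137 − 31 = 106 left.
January 1975 has 31 days: 106 − 31 = 75 left.
February 1975 has 28 days (1975 is not a leap year): 75 − 28 = 47 left.
March 1975 has 31 days: 47 − 31 = 16 left.
16 days into April 1975 → April 16, 1975.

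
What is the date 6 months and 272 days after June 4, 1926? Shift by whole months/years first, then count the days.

September 2, 1927

Advancing 6 months and 272 days from June 4, 1926: first the month/year part, then the days.
month 6 + 6 = 12 → December 1926.
Day 4 is valid in December, giving December 4, 1926.
Now add 272 days from December 4, 1926.
December has 31 days, so 31 − 4 = 27 days remain after December 4, 1926; 272 − 27 = 245 left.
January 1927 has 31 days: 245 − 31 = 214 left.
February 1927 has 28 days (1927 is not a leap year): 214 − 28 = 186 left.
March 1927 has 31 days: 186 − 31 = 155 left.
April 1927 has 30 days: 155 − 30 = 125 left.
May 1927 has 31 days: 125 − 31 = 94 left.
June 1927 has 30 days: 94 − 30 = 64 left.
July 1927 has 31 days: 64 − 31 = 33 left.
August 1927 has 31 days: 33 − 31 = 2 left.
2 days into September 1927 → September 2, 1927.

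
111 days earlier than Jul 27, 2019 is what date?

Going back 111 days from July 27, 2019.
Going back 27 days from July 27, 2019 reaches the end of the previous month; 111 − 27 = 84 left.
June 2019 has 30 days: 84 − 30 = 54 left.
May 2019 has 31 days: 54 − 31 = 23 left.
April 2019 has 30 days; 30 − 23 = 7 → April 7, 2019.

April 7, 2019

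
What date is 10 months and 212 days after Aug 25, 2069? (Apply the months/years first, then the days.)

Adding 10 months and 212 days from August 25, 2069: first the month/year part, then the days.
month 8 + 10 = 18, which is month 6 of year 2070 → June 2070.
Day 25 is valid in June, giving June 25, 2070.
Now add 212 days from June 25, 2070.
June has 30 days, so 30 − 25 = 5 days remain after June 25, 2070; 212 − 5 = 207 left.
July 2070 has 31 days: 207 − 31 = 176 left.
August 2070 has 31 days: 176 − 31 = 145 left.
September 2070 has 30 days: 145 − 30 = 115 left.
October 2070 has 31 days: 115 − 31 = 84 left.
November 2070 has 30 days: 84 − 30 = 54 left.
December 2070 has 31 days: 54 − 31 = 23 left.
23 days into January 2071 → January 23, 2071.

January 23, 2071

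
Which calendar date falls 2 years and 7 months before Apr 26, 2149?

September 26, 2146

Counting back 2 years and 7 months from April 26, 2149.
-2 years → 2147; month 4 − 7 = -3, which is month 9 of year 2146 → September 2146.
Day 26 is valid in September, giving September 26, 2146.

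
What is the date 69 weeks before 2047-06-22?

February 24, 2046

Subtracting 69 weeks = 483 days from June 22, 2047.
Going back 22 days from June 22, 2047 reaches the end of the previous month; 483 − 22 = 461 left.
May 2047 has 31 days: 461 − 31 = 430 left.
April 2047 has 30 days: 430 − 30 = 400 left.
March 2047 has 31 days: 400 − 31 = 369 left.
February 2047 has 28 days (2047 is not a leap year): 369 − 28 = 341 left.
January 2047 has 31 days: 341 − 31 = 310 left.
December 2046 has 31 days: 310 − 31 = 279 left.
November 2046 has 30 days: 279 − 30 = 249 left.
October 2046 has 31 days: 249 − 31 = 218 left.
September 2046 has 30 days: 218 − 30 = 188 left.
August 2046 has 31 days: 188 − 31 = 157 left.
July 2046 has 31 days: 157 − 31 = 126 left.
June 2046 has 30 days: 126 − 30 = 96 left.
May 2046 has 31 days: 96 − 31 = 65 left.
April 2046 has 30 days: 65 − 30 = 35 left.
March 2046 has 31 days: 35 − 31 = 4 left.
February 2046 has 28 days; 28 − 4 = 24 → February 24, 2046.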